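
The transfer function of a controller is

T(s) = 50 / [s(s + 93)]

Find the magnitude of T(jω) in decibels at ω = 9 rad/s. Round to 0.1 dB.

At s = jω = j9:
pole (s+93): 93 + j9 → |·| = √(93²+9²) = √8730 ≈ 93.434, ∠ = arctan(9/93) ≈ 5.53°
pole at origin: |s| = 9, ∠ = 90.00° (in denominator)
|T| = 50 / 840.91 ≈ 0.059459
Gain = 20 log₁₀(0.059459) ≈ -24.52 dB

-24.5 dB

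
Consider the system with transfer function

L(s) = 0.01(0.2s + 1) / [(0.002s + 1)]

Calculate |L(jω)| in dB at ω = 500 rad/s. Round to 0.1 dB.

-3.0 dB

At ω = 500 rad/s:
zero (1 + j500·0.2) = 1 + j100 → |·| ≈ 100, ∠ ≈ 89.43°
pole (1 + j500·0.002) = 1 + j1 → |·| ≈ 1.4142, ∠ ≈ 45.00°
|L| = 0.01 · 100 / (1.4142) ≈ 0.70711
Gain = 20 log₁₀(0.70711) ≈ -3.01 dB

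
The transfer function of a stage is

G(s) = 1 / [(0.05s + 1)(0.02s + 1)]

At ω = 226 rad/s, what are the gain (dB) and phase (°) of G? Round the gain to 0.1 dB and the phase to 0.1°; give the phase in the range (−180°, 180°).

-34.4 dB, -162.5°

At ω = 226 rad/s:
pole (1 + j226·0.05) = 1 + j11.3 → |·| ≈ 11.344, ∠ ≈ 84.94°
pole (1 + j226·0.02) = 1 + j4.52 → |·| ≈ 4.6293, ∠ ≈ 77.52°
|G| = 1 · 1 / (11.344 · 4.6293) ≈ 0.019042
Gain = 20 log₁₀(0.019042) ≈ -34.41 dB
∠G = (0°) − (84.94° + 77.52°) = -162.46°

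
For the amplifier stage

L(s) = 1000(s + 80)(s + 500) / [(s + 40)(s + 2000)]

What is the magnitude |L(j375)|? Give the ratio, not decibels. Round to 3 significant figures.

312

At s = jω = j375:
zero (s+80): 80 + j375 → |·| = √(80²+375²) = √147025 ≈ 383.44, ∠ = arctan(375/80) ≈ 77.96°
zero (s+500): 500 + j375 → |·| = √(500²+375²) = √390625 ≈ 625, ∠ = arctan(375/500) ≈ 36.87°
pole (s+40): 40 + j375 → |·| = √(40²+375²) = √142225 ≈ 377.13, ∠ = arctan(375/40) ≈ 83.91°
pole (s+2000): 2000 + j375 → |·| = √(2000²+375²) = √4140625 ≈ 2034.9, ∠ = arctan(375/2000) ≈ 10.62°
|L| = 1000 · 2.3965e+05 / 7.6742e+05 ≈ 312.28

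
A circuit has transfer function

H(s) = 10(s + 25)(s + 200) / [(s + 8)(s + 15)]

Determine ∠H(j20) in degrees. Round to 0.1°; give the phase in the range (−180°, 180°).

-77.0°

At s = jω = j20:
zero (s+25): 25 + j20 → |·| = √(25²+20²) = √1025 ≈ 32.016, ∠ = arctan(20/25) ≈ 38.66°
zero (s+200): 200 + j20 → |·| = √(200²+20²) = √40400 ≈ 201, ∠ = arctan(20/200) ≈ 5.71°
pole (s+8): 8 + j20 → |·| = √(8²+20²) = √464 ≈ 21.541, ∠ = arctan(20/8) ≈ 68.20°
pole (s+15): 15 + j20 → |·| = √(15²+20²) = √625 ≈ 25, ∠ = arctan(20/15) ≈ 53.13°
∠H = 44.37° − 121.33° = -76.96°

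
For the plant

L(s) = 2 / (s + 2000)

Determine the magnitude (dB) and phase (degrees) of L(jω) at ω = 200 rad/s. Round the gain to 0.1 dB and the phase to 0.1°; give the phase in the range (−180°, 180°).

Substitute s = j200:
Numerator: 2 = 2 + j0
Denominator: (j200) + 2000 = 2000 + j200
|N| = √(2² + 0²) ≈ 2, ∠N ≈ 0.00°
|D| = √(2000² + 200²) ≈ 2010, ∠D ≈ 5.71°
|L| = 2 / 2010 ≈ 0.00099502
Gain = 20 log₁₀(0.00099502) ≈ -60.04 dB
∠L = 0.00° − 5.71° = -5.71°

-60.0 dB, -5.7°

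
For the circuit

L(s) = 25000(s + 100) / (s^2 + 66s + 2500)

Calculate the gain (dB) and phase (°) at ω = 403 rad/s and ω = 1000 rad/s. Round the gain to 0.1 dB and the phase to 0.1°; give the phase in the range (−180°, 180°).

At s = jω = j403:
zero (s+100): 100 + j403 → |·| = √(100²+403²) = √172409 ≈ 415.22, ∠ = arctan(403/100) ≈ 76.06°
quadratic: (j403)² + 66·j403 + 2500 = -159909 + j26598 → |·| ≈ 1.6211e+05, ∠ ≈ 170.56°
|L| = 25000 · 415.22 / 1.6211e+05 ≈ 64.034
Gain = 20 log₁₀(64.034) ≈ 36.13 dB
∠L = 76.06° − 170.56° = -94.50°

At s = jω = j1000:
zero (s+100): 100 + j1000 → |·| = √(100²+1000²) = √1010000 ≈ 1005, ∠ = arctan(1000/100) ≈ 84.29°
quadratic: (j1000)² + 66·j1000 + 2500 = -997500 + j66000 → |·| ≈ 9.9968e+05, ∠ ≈ 176.21°
|L| = 25000 · 1005 / 9.9968e+05 ≈ 25.133
Gain = 20 log₁₀(25.133) ≈ 28.00 dB
∠L = 84.29° − 176.21° = -91.92°

ω = 403: 36.1 dB, -94.5°; ω = 1000: 28.0 dB, -91.9°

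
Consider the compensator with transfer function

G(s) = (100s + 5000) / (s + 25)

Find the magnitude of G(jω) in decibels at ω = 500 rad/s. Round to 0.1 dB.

Substitute s = j500:
Numerator: 100(j500) + 5000 = 5000 + j50000
Denominator: (j500) + 25 = 25 + j500
|N| = √(5000² + 50000²) ≈ 50249, ∠N ≈ 84.29°
|D| = √(25² + 500²) ≈ 500.62, ∠D ≈ 87.14°
|G| = 50249 / 500.62 ≈ 100.37
Gain = 20 log₁₀(100.37) ≈ 40.03 dB

40.0 dB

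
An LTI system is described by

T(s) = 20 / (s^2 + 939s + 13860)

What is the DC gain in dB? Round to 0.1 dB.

-56.8 dB

T(0) = 20 / 13860 ≈ 0.001443
20 log₁₀(0.001443) ≈ -56.81 dB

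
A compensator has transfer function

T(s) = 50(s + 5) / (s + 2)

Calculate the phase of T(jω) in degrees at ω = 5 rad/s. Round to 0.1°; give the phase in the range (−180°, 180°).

At s = jω = j5:
zero (s+5): 5 + j5 → |·| = √(5²+5²) = √50 ≈ 7.0711, ∠ = arctan(5/5) ≈ 45.00°
pole (s+2): 2 + j5 → |·| = √(2²+5²) = √29 ≈ 5.3852, ∠ = arctan(5/2) ≈ 68.20°
∠T = 45.00° − 68.20° = -23.20°

-23.2°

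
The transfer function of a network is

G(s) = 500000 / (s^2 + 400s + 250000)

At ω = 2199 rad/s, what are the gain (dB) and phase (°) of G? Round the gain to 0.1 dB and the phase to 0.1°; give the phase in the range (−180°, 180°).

-19.4 dB, -169.1°

At s = jω = j2199:
quadratic: (j2199)² + 400·j2199 + 250000 = -4585601 + j879600 → |·| ≈ 4.6692e+06, ∠ ≈ 169.14°
|G| = 500000 / 4.6692e+06 ≈ 0.10708
Gain = 20 log₁₀(0.10708) ≈ -19.41 dB
∠G = 0.00° − 169.14° = -169.14°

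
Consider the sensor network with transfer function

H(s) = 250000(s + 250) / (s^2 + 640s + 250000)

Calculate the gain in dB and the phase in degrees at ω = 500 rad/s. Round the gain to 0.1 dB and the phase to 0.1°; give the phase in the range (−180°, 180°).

At s = jω = j500:
zero (s+250): 250 + j500 → |·| = √(250²+500²) = √312500 ≈ 559.02, ∠ = arctan(500/250) ≈ 63.43°
quadratic: (j500)² + 640·j500 + 250000 = 0 + j320000 → |·| ≈ 3.2e+05, ∠ ≈ 90.00°
|H| = 250000 · 559.02 / 3.2e+05 ≈ 436.73
Gain = 20 log₁₀(436.73) ≈ 52.80 dB
∠H = 63.43° − 90.00° = -26.57°

52.8 dB, -26.6°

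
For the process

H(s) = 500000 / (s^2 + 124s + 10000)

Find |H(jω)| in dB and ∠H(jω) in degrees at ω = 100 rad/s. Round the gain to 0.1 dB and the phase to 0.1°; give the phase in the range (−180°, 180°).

At s = jω = j100:
quadratic: (j100)² + 124·j100 + 10000 = 0 + j12400 → |·| ≈ 12400, ∠ ≈ 90.00°
|H| = 500000 / 12400 ≈ 40.323
Gain = 20 log₁₀(40.323) ≈ 32.11 dB
∠H = 0.00° − 90.00° = -90.00°

32.1 dB, -90.0°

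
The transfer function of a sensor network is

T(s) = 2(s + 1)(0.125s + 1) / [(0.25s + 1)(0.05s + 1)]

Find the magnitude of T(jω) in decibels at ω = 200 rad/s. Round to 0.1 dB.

At ω = 200 rad/s:
zero (1 + j200·1) = 1 + j200 → |·| ≈ 200, ∠ ≈ 89.71°
zero (1 + j200·0.125) = 1 + j25 → |·| ≈ 25.02, ∠ ≈ 87.71°
pole (1 + j200·0.25) = 1 + j50 → |·| ≈ 50.01, ∠ ≈ 88.85°
pole (1 + j200·0.05) = 1 + j10 → |·| ≈ 10.05, ∠ ≈ 84.29°
|T| = 2 · 200 · 25.02 / (50.01 · 10.05) ≈ 19.912
Gain = 20 log₁₀(19.912) ≈ 25.98 dB

26.0 dB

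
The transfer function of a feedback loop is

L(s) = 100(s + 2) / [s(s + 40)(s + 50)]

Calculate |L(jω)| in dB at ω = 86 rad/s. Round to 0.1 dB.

At s = jω = j86:
zero (s+2): 2 + j86 → |·| = √(2²+86²) = √7400 ≈ 86.023, ∠ = arctan(86/2) ≈ 88.67°
pole (s+40): 40 + j86 → |·| = √(40²+86²) = √8996 ≈ 94.847, ∠ = arctan(86/40) ≈ 65.06°
pole (s+50): 50 + j86 → |·| = √(50²+86²) = √9896 ≈ 99.479, ∠ = arctan(86/50) ≈ 59.83°
pole at origin: |s| = 86, ∠ = 90.00° (in denominator)
|L| = 100 · 86.023 / 8.1143e+05 ≈ 0.010601
Gain = 20 log₁₀(0.010601) ≈ -39.49 dB

-39.5 dB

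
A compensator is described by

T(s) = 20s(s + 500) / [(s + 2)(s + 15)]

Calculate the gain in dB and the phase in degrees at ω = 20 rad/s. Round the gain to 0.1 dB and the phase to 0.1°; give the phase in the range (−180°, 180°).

At s = jω = j20:
zero (s+500): 500 + j20 → |·| = √(500²+20²) = √250400 ≈ 500.4, ∠ = arctan(20/500) ≈ 2.29°
zero at origin: s = j20 → |·| = 20, ∠ = 90.00°
pole (s+2): 2 + j20 → |·| = √(2²+20²) = √404 ≈ 20.1, ∠ = arctan(20/2) ≈ 84.29°
pole (s+15): 15 + j20 → |·| = √(15²+20²) = √625 ≈ 25, ∠ = arctan(20/15) ≈ 53.13°
|T| = 20 · 10008 / 502.5 ≈ 398.33
Gain = 20 log₁₀(398.33) ≈ 52.00 dB
∠T = 92.29° − 137.42° = -45.13°

52.0 dB, -45.1°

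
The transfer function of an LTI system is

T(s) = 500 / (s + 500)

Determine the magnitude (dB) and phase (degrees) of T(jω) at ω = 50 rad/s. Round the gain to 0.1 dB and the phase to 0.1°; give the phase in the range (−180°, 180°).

Substitute s = j50:
Numerator: 500 = 500 + j0
Denominator: (j50) + 500 = 500 + j50
|N| = √(500² + 0²) ≈ 500, ∠N ≈ 0.00°
|D| = √(500² + 50²) ≈ 502.49, ∠D ≈ 5.71°
|T| = 500 / 502.49 ≈ 0.99504
Gain = 20 log₁₀(0.99504) ≈ -0.04 dB
∠T = 0.00° − 5.71° = -5.71°

-0.0 dB, -5.7°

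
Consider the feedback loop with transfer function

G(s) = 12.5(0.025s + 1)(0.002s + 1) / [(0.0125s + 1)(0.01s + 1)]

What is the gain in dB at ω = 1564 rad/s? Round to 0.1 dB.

14.4 dB

At ω = 1564 rad/s:
zero (1 + j1564·0.025) = 1 + j39.1 → |·| ≈ 39.113, ∠ ≈ 88.53°
zero (1 + j1564·0.002) = 1 + j3.128 → |·| ≈ 3.284, ∠ ≈ 72.27°
pole (1 + j1564·0.0125) = 1 + j19.55 → |·| ≈ 19.576, ∠ ≈ 87.07°
pole (1 + j1564·0.01) = 1 + j15.64 → |·| ≈ 15.672, ∠ ≈ 86.34°
|G| = 12.5 · 39.113 · 3.284 / (19.576 · 15.672) ≈ 5.2334
Gain = 20 log₁₀(5.2334) ≈ 14.38 dB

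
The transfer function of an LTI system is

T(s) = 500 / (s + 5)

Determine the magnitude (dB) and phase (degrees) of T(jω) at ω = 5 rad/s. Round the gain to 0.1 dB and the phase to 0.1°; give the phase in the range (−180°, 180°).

At s = jω = j5:
pole (s+5): 5 + j5 → |·| = √(5²+5²) = √50 ≈ 7.0711, ∠ = arctan(5/5) ≈ 45.00°
|T| = 500 / 7.0711 ≈ 70.71
Gain = 20 log₁₀(70.71) ≈ 36.99 dB
∠T = 0.00° − 45.00° = -45.00°

37.0 dB, -45.0°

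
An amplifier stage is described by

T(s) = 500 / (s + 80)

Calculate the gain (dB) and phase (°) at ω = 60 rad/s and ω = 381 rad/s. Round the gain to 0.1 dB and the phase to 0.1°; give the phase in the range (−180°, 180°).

ω = 60: 14.0 dB, -36.9°; ω = 381: 2.2 dB, -78.1°

Substitute s = j60:
Numerator: 500 = 500 + j0
Denominator: (j60) + 80 = 80 + j60
|N| = √(500² + 0²) ≈ 500, ∠N ≈ 0.00°
|D| = √(80² + 60²) ≈ 100, ∠D ≈ 36.87°
|T| = 500 / 100 ≈ 5
Gain = 20 log₁₀(5) ≈ 13.98 dB
∠T = 0.00° − 36.87° = -36.87°

Substitute s = j381:
Numerator: 500 = 500 + j0
Denominator: (j381) + 80 = 80 + j381
|N| = √(500² + 0²) ≈ 500, ∠N ≈ 0.00°
|D| = √(80² + 381²) ≈ 389.31, ∠D ≈ 78.14°
|T| = 500 / 389.31 ≈ 1.2843
Gain = 20 log₁₀(1.2843) ≈ 2.17 dB
∠T = 0.00° − 78.14° = -78.14°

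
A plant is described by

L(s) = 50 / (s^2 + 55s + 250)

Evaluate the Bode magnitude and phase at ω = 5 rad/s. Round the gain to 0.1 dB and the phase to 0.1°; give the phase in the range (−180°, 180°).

-17.0 dB, -50.7°

Substitute s = j5:
Numerator: 50 = 50 + j0
Denominator: (j5)^2 + 55(j5) + 250 = 225 + j275
|N| = √(50² + 0²) ≈ 50, ∠N ≈ 0.00°
|D| = √(225² + 275²) ≈ 355.32, ∠D ≈ 50.71°
|L| = 50 / 355.32 ≈ 0.14072
Gain = 20 log₁₀(0.14072) ≈ -17.03 dB
∠L = 0.00° − 50.71° = -50.71°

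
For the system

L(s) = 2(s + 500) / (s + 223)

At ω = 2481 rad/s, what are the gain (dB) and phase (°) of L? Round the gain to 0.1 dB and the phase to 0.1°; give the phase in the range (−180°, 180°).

6.2 dB, -6.3°

At s = jω = j2481:
zero (s+500): 500 + j2481 → |·| = √(500²+2481²) = √6405361 ≈ 2530.9, ∠ = arctan(2481/500) ≈ 78.61°
pole (s+223): 223 + j2481 → |·| = √(223²+2481²) = √6205090 ≈ 2491, ∠ = arctan(2481/223) ≈ 84.86°
|L| = 2 · 2530.9 / 2491 ≈ 2.032
Gain = 20 log₁₀(2.032) ≈ 6.16 dB
∠L = 78.61° − 84.86° = -6.25°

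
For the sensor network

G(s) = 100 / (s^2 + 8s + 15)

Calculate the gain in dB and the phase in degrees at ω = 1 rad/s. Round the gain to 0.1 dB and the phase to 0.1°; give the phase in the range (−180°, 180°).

Substitute s = j1:
Numerator: 100 = 100 + j0
Denominator: (j1)^2 + 8(j1) + 15 = 14 + j8
|N| = √(100² + 0²) ≈ 100, ∠N ≈ 0.00°
|D| = √(14² + 8²) ≈ 16.125, ∠D ≈ 29.74°
|G| = 100 / 16.125 ≈ 6.2016
Gain = 20 log₁₀(6.2016) ≈ 15.85 dB
∠G = 0.00° − 29.74° = -29.74°

15.9 dB, -29.7°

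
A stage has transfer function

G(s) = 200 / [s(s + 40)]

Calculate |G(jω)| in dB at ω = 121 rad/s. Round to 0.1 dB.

-37.7 dB

At s = jω = j121:
pole (s+40): 40 + j121 → |·| = √(40²+121²) = √16241 ≈ 127.44, ∠ = arctan(121/40) ≈ 71.71°
pole at origin: |s| = 121, ∠ = 90.00° (in denominator)
|G| = 200 / 15420 ≈ 0.01297
Gain = 20 log₁₀(0.01297) ≈ -37.74 dB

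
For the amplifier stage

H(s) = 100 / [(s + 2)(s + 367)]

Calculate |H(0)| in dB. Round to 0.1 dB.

-17.3 dB

H(0) = 100 / (2·367) ≈ 0.13624
20 log₁₀(0.13624) ≈ -17.31 dB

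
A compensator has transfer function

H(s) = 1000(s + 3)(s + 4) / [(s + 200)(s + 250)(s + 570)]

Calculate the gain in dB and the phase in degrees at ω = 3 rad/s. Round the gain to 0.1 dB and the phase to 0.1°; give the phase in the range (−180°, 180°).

At s = jω = j3:
zero (s+3): 3 + j3 → |·| = √(3²+3²) = √18 ≈ 4.2426, ∠ = arctan(3/3) ≈ 45.00°
zero (s+4): 4 + j3 → |·| = √(4²+3²) = √25 ≈ 5, ∠ = arctan(3/4) ≈ 36.87°
pole (s+200): 200 + j3 → |·| = √(200²+3²) = √40009 ≈ 200.02, ∠ = arctan(3/200) ≈ 0.86°
pole (s+250): 250 + j3 → |·| = √(250²+3²) = √62509 ≈ 250.02, ∠ = arctan(3/250) ≈ 0.69°
pole (s+570): 570 + j3 → |·| = √(570²+3²) = √324909 ≈ 570.01, ∠ = arctan(3/570) ≈ 0.30°
|H| = 1000 · 21.213 / 2.8506e+07 ≈ 0.00074416
Gain = 20 log₁₀(0.00074416) ≈ -62.57 dB
∠H = 81.87° − 1.85° = 80.02°

-62.6 dB, 80.0°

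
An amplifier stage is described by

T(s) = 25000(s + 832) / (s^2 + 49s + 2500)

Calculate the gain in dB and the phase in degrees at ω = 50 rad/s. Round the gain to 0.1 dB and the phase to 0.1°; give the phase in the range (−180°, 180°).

At s = jω = j50:
zero (s+832): 832 + j50 → |·| = √(832²+50²) = √694724 ≈ 833.5, ∠ = arctan(50/832) ≈ 3.44°
quadratic: (j50)² + 49·j50 + 2500 = 0 + j2450 → |·| ≈ 2450, ∠ ≈ 90.00°
|T| = 25000 · 833.5 / 2450 ≈ 8505.1
Gain = 20 log₁₀(8505.1) ≈ 78.59 dB
∠T = 3.44° − 90.00° = -86.56°

78.6 dB, -86.6°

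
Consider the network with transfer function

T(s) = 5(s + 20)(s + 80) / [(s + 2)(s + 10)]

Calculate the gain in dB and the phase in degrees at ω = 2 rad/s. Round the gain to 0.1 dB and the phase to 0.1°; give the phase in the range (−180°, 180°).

48.9 dB, -49.2°

At s = jω = j2:
zero (s+20): 20 + j2 → |·| = √(20²+2²) = √404 ≈ 20.1, ∠ = arctan(2/20) ≈ 5.71°
zero (s+80): 80 + j2 → |·| = √(80²+2²) = √6404 ≈ 80.025, ∠ = arctan(2/80) ≈ 1.43°
pole (s+2): 2 + j2 → |·| = √(2²+2²) = √8 ≈ 2.8284, ∠ = arctan(2/2) ≈ 45.00°
pole (s+10): 10 + j2 → |·| = √(10²+2²) = √104 ≈ 10.198, ∠ = arctan(2/10) ≈ 11.31°
|T| = 5 · 1608.5 / 28.844 ≈ 278.83
Gain = 20 log₁₀(278.83) ≈ 48.91 dB
∠T = 7.14° − 56.31° = -49.17°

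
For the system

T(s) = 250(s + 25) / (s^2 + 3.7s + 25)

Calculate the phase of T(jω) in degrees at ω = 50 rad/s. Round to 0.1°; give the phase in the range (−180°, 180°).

At s = jω = j50:
zero (s+25): 25 + j50 → |·| = √(25²+50²) = √3125 ≈ 55.902, ∠ = arctan(50/25) ≈ 63.43°
quadratic: (j50)² + 3.7·j50 + 25 = -2475 + j185 → |·| ≈ 2481.9, ∠ ≈ 175.73°
∠T = 63.43° − 175.73° = -112.30°

-112.3°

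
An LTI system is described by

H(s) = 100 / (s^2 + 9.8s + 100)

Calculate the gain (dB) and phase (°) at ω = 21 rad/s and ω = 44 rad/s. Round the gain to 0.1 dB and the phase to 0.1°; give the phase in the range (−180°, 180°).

ω = 21: -12.0 dB, -148.9°; ω = 44: -25.5 dB, -166.8°

At s = jω = j21:
quadratic: (j21)² + 9.8·j21 + 100 = -341 + j205.8 → |·| ≈ 398.29, ∠ ≈ 148.89°
|H| = 100 / 398.29 ≈ 0.25107
Gain = 20 log₁₀(0.25107) ≈ -12.00 dB
∠H = 0.00° − 148.89° = -148.89°

At s = jω = j44:
quadratic: (j44)² + 9.8·j44 + 100 = -1836 + j431.2 → |·| ≈ 1886, ∠ ≈ 166.78°
|H| = 100 / 1886 ≈ 0.053022
Gain = 20 log₁₀(0.053022) ≈ -25.51 dB
∠H = 0.00° − 166.78° = -166.78°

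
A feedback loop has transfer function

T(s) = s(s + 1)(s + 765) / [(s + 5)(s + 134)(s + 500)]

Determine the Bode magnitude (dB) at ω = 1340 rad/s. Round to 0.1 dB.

At s = jω = j1340:
zero (s+1): 1 + j1340 → |·| = √(1²+1340²) = √1795601 ≈ 1340, ∠ = arctan(1340/1) ≈ 89.96°
zero (s+765): 765 + j1340 → |·| = √(765²+1340²) = √2380825 ≈ 1543, ∠ = arctan(1340/765) ≈ 60.28°
zero at origin: s = j1340 → |·| = 1340, ∠ = 90.00°
pole (s+5): 5 + j1340 → |·| = √(5²+1340²) = √1795625 ≈ 1340, ∠ = arctan(1340/5) ≈ 89.79°
pole (s+134): 134 + j1340 → |·| = √(134²+1340²) = √1813556 ≈ 1346.7, ∠ = arctan(1340/134) ≈ 84.29°
pole (s+500): 500 + j1340 → |·| = √(500²+1340²) = √2045600 ≈ 1430.2, ∠ = arctan(1340/500) ≈ 69.54°
|T| = 1 · 2.7706e+09 / 2.5809e+09 ≈ 1.0735
Gain = 20 log₁₀(1.0735) ≈ 0.62 dB

0.6 dB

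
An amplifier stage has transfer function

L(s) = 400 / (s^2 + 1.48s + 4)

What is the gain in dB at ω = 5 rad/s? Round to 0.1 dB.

25.1 dB

At s = jω = j5:
quadratic: (j5)² + 1.48·j5 + 4 = -21 + j7.4 → |·| ≈ 22.266, ∠ ≈ 160.59°
|L| = 400 / 22.266 ≈ 17.965
Gain = 20 log₁₀(17.965) ≈ 25.09 dB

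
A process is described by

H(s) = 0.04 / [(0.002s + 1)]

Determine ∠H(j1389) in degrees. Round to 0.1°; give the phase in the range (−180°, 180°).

At ω = 1389 rad/s:
pole (1 + j1389·0.002) = 1 + j2.778 → |·| ≈ 2.9525, ∠ ≈ 70.20°
∠H = (0°) − (70.20°) = -70.20°

-70.2°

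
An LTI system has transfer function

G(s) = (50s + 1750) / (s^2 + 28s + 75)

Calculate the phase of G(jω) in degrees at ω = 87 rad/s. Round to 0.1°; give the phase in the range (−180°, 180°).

-93.9°

Substitute s = j87:
Numerator: 50(j87) + 1750 = 1750 + j4350
Denominator: (j87)^2 + 28(j87) + 75 = -7494 + j2436
|N| = √(1750² + 4350²) ≈ 4688.8, ∠N ≈ 68.09°
|D| = √(7494² + 2436²) ≈ 7880, ∠D ≈ 161.99°
∠G = 68.09° − 161.99° = -93.90°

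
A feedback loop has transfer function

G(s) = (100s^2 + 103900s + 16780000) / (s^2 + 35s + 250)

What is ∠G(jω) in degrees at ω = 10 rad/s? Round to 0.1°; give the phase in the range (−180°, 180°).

-63.3°

Substitute s = j10:
Numerator: 100(j10)^2 + 103900(j10) + 16780000 = 16770000 + j1039000
Denominator: (j10)^2 + 35(j10) + 250 = 150 + j350
|N| = √(16770000² + 1039000²) ≈ 1.6802e+07, ∠N ≈ 3.55°
|D| = √(150² + 350²) ≈ 380.79, ∠D ≈ 66.80°
∠G = 3.55° − 66.80° = -63.25°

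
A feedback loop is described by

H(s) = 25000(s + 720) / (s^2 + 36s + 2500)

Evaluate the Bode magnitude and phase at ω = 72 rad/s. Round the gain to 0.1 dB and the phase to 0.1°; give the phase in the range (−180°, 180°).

73.7 dB, -130.3°

At s = jω = j72:
zero (s+720): 720 + j72 → |·| = √(720²+72²) = √523584 ≈ 723.59, ∠ = arctan(72/720) ≈ 5.71°
quadratic: (j72)² + 36·j72 + 2500 = -2684 + j2592 → |·| ≈ 3731.3, ∠ ≈ 136.00°
|H| = 25000 · 723.59 / 3731.3 ≈ 4848.1
Gain = 20 log₁₀(4848.1) ≈ 73.71 dB
∠H = 5.71° − 136.00° = -130.29°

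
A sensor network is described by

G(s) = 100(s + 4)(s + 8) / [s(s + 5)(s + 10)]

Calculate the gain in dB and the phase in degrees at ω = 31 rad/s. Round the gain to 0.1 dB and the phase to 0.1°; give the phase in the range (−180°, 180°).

10.0 dB, -84.8°

At s = jω = j31:
zero (s+4): 4 + j31 → |·| = √(4²+31²) = √977 ≈ 31.257, ∠ = arctan(31/4) ≈ 82.65°
zero (s+8): 8 + j31 → |·| = √(8²+31²) = √1025 ≈ 32.016, ∠ = arctan(31/8) ≈ 75.53°
pole (s+5): 5 + j31 → |·| = √(5²+31²) = √986 ≈ 31.401, ∠ = arctan(31/5) ≈ 80.84°
pole (s+10): 10 + j31 → |·| = √(10²+31²) = √1061 ≈ 32.573, ∠ = arctan(31/10) ≈ 72.12°
pole at origin: |s| = 31, ∠ = 90.00° (in denominator)
|G| = 100 · 1000.7 / 31708 ≈ 3.156
Gain = 20 log₁₀(3.156) ≈ 9.98 dB
∠G = 158.18° − 242.96° = -84.78°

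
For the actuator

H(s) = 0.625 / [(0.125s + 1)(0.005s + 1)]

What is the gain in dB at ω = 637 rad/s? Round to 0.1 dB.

-52.6 dB

At ω = 637 rad/s:
pole (1 + j637·0.125) = 1 + j79.625 → |·| ≈ 79.631, ∠ ≈ 89.28°
pole (1 + j637·0.005) = 1 + j3.185 → |·| ≈ 3.3383, ∠ ≈ 72.57°
|H| = 0.625 · 1 / (79.631 · 3.3383) ≈ 0.0023511
Gain = 20 log₁₀(0.0023511) ≈ -52.57 dB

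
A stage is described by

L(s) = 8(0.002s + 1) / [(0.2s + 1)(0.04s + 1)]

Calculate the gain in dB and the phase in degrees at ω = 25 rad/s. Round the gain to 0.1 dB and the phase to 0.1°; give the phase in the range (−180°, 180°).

0.9 dB, -120.8°

At ω = 25 rad/s:
zero (1 + j25·0.002) = 1 + j0.05 → |·| ≈ 1.0012, ∠ ≈ 2.86°
pole (1 + j25·0.2) = 1 + j5 → |·| ≈ 5.099, ∠ ≈ 78.69°
pole (1 + j25·0.04) = 1 + j1 → |·| ≈ 1.4142, ∠ ≈ 45.00°
|L| = 8 · 1.0012 / (5.099 · 1.4142) ≈ 1.1107
Gain = 20 log₁₀(1.1107) ≈ 0.91 dB
∠L = (2.86°) − (78.69° + 45.00°) = -120.83°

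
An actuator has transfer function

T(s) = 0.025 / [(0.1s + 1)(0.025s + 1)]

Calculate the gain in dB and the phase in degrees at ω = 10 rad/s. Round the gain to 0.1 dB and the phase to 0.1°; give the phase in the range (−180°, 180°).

-35.3 dB, -59.0°

At ω = 10 rad/s:
pole (1 + j10·0.1) = 1 + j1 → |·| ≈ 1.4142, ∠ ≈ 45.00°
pole (1 + j10·0.025) = 1 + j0.25 → |·| ≈ 1.0308, ∠ ≈ 14.04°
|T| = 0.025 · 1 / (1.4142 · 1.0308) ≈ 0.01715
Gain = 20 log₁₀(0.01715) ≈ -35.31 dB
∠T = (0°) − (45.00° + 14.04°) = -59.04°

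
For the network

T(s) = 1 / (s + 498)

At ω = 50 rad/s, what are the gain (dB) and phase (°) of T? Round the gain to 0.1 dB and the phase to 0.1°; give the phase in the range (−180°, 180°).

At s = jω = j50:
pole (s+498): 498 + j50 → |·| = √(498²+50²) = √250504 ≈ 500.5, ∠ = arctan(50/498) ≈ 5.73°
|T| = 1 / 500.5 ≈ 0.001998
Gain = 20 log₁₀(0.001998) ≈ -53.99 dB
∠T = 0.00° − 5.73° = -5.73°

-54.0 dB, -5.7°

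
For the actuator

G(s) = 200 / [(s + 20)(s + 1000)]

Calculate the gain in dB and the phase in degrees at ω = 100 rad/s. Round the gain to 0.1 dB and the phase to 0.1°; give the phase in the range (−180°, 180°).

-54.2 dB, -84.4°

At s = jω = j100:
pole (s+20): 20 + j100 → |·| = √(20²+100²) = √10400 ≈ 101.98, ∠ = arctan(100/20) ≈ 78.69°
pole (s+1000): 1000 + j100 → |·| = √(1000²+100²) = √1010000 ≈ 1005, ∠ = arctan(100/1000) ≈ 5.71°
|G| = 200 / 1.0249e+05 ≈ 0.0019514
Gain = 20 log₁₀(0.0019514) ≈ -54.19 dB
∠G = 0.00° − 84.40° = -84.40°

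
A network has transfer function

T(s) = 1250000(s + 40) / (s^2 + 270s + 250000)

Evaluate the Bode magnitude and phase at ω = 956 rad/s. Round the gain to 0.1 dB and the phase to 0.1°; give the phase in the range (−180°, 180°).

64.5 dB, -71.2°

At s = jω = j956:
zero (s+40): 40 + j956 → |·| = √(40²+956²) = √915536 ≈ 956.84, ∠ = arctan(956/40) ≈ 87.60°
quadratic: (j956)² + 270·j956 + 250000 = -663936 + j258120 → |·| ≈ 7.1235e+05, ∠ ≈ 158.76°
|T| = 1250000 · 956.84 / 7.1235e+05 ≈ 1679
Gain = 20 log₁₀(1679) ≈ 64.50 dB
∠T = 87.60° − 158.76° = -71.16°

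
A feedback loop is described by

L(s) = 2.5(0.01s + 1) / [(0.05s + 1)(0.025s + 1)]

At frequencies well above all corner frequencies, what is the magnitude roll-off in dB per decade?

Each pole contributes −20 dB/decade at high frequency; each zero contributes +20 dB/decade.
Net: 1 zero(s) − 2 pole(s) → -20 dB/decade.

-20 dB/decade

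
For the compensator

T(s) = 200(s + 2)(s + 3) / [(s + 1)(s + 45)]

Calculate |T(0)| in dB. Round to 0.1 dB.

T(0) = 200·2·3 / (1·45) ≈ 26.667
20 log₁₀(26.667) ≈ 28.52 dB

28.5 dB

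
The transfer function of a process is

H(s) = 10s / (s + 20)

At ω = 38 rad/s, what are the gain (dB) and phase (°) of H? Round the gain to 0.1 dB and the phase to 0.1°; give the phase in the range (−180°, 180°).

18.9 dB, 27.8°

At s = jω = j38:
zero at origin: s = j38 → |·| = 38, ∠ = 90.00°
pole (s+20): 20 + j38 → |·| = √(20²+38²) = √1844 ≈ 42.942, ∠ = arctan(38/20) ≈ 62.24°
|H| = 10 · 38 / 42.942 ≈ 8.8491
Gain = 20 log₁₀(8.8491) ≈ 18.94 dB
∠H = 90.00° − 62.24° = 27.76°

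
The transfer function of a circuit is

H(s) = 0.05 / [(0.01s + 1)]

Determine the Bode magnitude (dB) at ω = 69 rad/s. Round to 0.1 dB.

-27.7 dB

At ω = 69 rad/s:
pole (1 + j69·0.01) = 1 + j0.69 → |·| ≈ 1.2149, ∠ ≈ 34.61°
|H| = 0.05 · 1 / (1.2149) ≈ 0.041156
Gain = 20 log₁₀(0.041156) ≈ -27.71 dB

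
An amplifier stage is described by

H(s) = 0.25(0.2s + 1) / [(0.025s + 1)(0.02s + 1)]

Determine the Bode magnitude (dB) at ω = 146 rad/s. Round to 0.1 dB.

-4.1 dB

At ω = 146 rad/s:
zero (1 + j146·0.2) = 1 + j29.2 → |·| ≈ 29.217, ∠ ≈ 88.04°
pole (1 + j146·0.025) = 1 + j3.65 → |·| ≈ 3.7845, ∠ ≈ 74.68°
pole (1 + j146·0.02) = 1 + j2.92 → |·| ≈ 3.0865, ∠ ≈ 71.10°
|H| = 0.25 · 29.217 / (3.7845 · 3.0865) ≈ 0.62532
Gain = 20 log₁₀(0.62532) ≈ -4.08 dB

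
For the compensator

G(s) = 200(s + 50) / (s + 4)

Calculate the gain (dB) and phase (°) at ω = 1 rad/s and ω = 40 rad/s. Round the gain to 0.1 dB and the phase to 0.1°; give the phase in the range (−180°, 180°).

ω = 1: 67.7 dB, -12.9°; ω = 40: 50.1 dB, -45.6°

At s = jω = j1:
zero (s+50): 50 + j1 → |·| = √(50²+1²) = √2501 ≈ 50.01, ∠ = arctan(1/50) ≈ 1.15°
pole (s+4): 4 + j1 → |·| = √(4²+1²) = √17 ≈ 4.1231, ∠ = arctan(1/4) ≈ 14.04°
|G| = 200 · 50.01 / 4.1231 ≈ 2425.8
Gain = 20 log₁₀(2425.8) ≈ 67.70 dB
∠G = 1.15° − 14.04° = -12.89°

At s = jω = j40:
zero (s+50): 50 + j40 → |·| = √(50²+40²) = √4100 ≈ 64.031, ∠ = arctan(40/50) ≈ 38.66°
pole (s+4): 4 + j40 → |·| = √(4²+40²) = √1616 ≈ 40.2, ∠ = arctan(40/4) ≈ 84.29°
|G| = 200 · 64.031 / 40.2 ≈ 318.56
Gain = 20 log₁₀(318.56) ≈ 50.06 dB
∠G = 38.66° − 84.29° = -45.63°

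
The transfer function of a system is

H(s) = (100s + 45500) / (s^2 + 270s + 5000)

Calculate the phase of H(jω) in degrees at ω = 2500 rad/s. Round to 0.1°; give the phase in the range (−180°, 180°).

-94.1°

Substitute s = j2500:
Numerator: 100(j2500) + 45500 = 45500 + j250000
Denominator: (j2500)^2 + 270(j2500) + 5000 = -6245000 + j675000
|N| = √(45500² + 250000²) ≈ 2.5411e+05, ∠N ≈ 79.69°
|D| = √(6245000² + 675000²) ≈ 6.2814e+06, ∠D ≈ 173.83°
∠H = 79.69° − 173.83° = -94.14°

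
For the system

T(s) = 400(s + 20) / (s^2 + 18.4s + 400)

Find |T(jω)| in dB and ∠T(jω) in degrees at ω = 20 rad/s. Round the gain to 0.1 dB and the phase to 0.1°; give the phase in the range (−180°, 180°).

At s = jω = j20:
zero (s+20): 20 + j20 → |·| = √(20²+20²) = √800 ≈ 28.284, ∠ = arctan(20/20) ≈ 45.00°
quadratic: (j20)² + 18.4·j20 + 400 = 0 + j368 → |·| ≈ 368, ∠ ≈ 90.00°
|T| = 400 · 28.284 / 368 ≈ 30.743
Gain = 20 log₁₀(30.743) ≈ 29.75 dB
∠T = 45.00° − 90.00° = -45.00°

29.8 dB, -45.0°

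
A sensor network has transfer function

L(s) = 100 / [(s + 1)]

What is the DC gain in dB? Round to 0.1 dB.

L(0) = 100 · 1 / 1 = 100
20 log₁₀(100) ≈ 40.00 dB

40.0 dB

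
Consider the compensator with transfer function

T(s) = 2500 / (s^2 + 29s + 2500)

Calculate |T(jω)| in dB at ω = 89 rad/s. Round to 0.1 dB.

At s = jω = j89:
quadratic: (j89)² + 29·j89 + 2500 = -5421 + j2581 → |·| ≈ 6004.1, ∠ ≈ 154.54°
|T| = 2500 / 6004.1 ≈ 0.41638
Gain = 20 log₁₀(0.41638) ≈ -7.61 dB

-7.6 dB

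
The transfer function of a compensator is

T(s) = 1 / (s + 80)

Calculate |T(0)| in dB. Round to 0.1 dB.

-38.1 dB

T(0) = 1 / (80) = 0.0125
20 log₁₀(0.0125) ≈ -38.06 dB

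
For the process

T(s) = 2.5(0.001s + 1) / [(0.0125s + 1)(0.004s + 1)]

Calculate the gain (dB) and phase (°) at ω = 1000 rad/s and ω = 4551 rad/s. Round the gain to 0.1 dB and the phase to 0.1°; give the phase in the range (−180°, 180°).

ω = 1000: -23.3 dB, -116.4°; ω = 4551: -39.0 dB, -98.2°

At ω = 1000 rad/s:
zero (1 + j1000·0.001) = 1 + j1 → |·| ≈ 1.4142, ∠ ≈ 45.00°
pole (1 + j1000·0.0125) = 1 + j12.5 → |·| ≈ 12.54, ∠ ≈ 85.43°
pole (1 + j1000·0.004) = 1 + j4 → |·| ≈ 4.1231, ∠ ≈ 75.96°
|T| = 2.5 · 1.4142 / (12.54 · 4.1231) ≈ 0.06838
Gain = 20 log₁₀(0.06838) ≈ -23.30 dB
∠T = (45.00°) − (85.43° + 75.96°) = -116.39°

At ω = 4551 rad/s:
zero (1 + j4551·0.001) = 1 + j4.551 → |·| ≈ 4.6596, ∠ ≈ 77.61°
pole (1 + j4551·0.0125) = 1 + j56.8875 → |·| ≈ 56.896, ∠ ≈ 88.99°
pole (1 + j4551·0.004) = 1 + j18.204 → |·| ≈ 18.231, ∠ ≈ 86.86°
|T| = 2.5 · 4.6596 / (56.896 · 18.231) ≈ 0.01123
Gain = 20 log₁₀(0.01123) ≈ -38.99 dB
∠T = (77.61°) − (88.99° + 86.86°) = -98.24°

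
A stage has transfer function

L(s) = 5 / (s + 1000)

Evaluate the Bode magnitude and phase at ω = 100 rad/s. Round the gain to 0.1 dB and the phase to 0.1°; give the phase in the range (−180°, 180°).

Substitute s = j100:
Numerator: 5 = 5 + j0
Denominator: (j100) + 1000 = 1000 + j100
|N| = √(5² + 0²) ≈ 5, ∠N ≈ 0.00°
|D| = √(1000² + 100²) ≈ 1005, ∠D ≈ 5.71°
|L| = 5 / 1005 ≈ 0.0049751
Gain = 20 log₁₀(0.0049751) ≈ -46.06 dB
∠L = 0.00° − 5.71° = -5.71°

-46.1 dB, -5.7°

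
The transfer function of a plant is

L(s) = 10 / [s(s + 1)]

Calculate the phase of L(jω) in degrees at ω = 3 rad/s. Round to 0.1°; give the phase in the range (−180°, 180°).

At s = jω = j3:
pole (s+1): 1 + j3 → |·| = √(1²+3²) = √10 ≈ 3.1623, ∠ = arctan(3/1) ≈ 71.57°
pole at origin: |s| = 3, ∠ = 90.00° (in denominator)
∠L = 0.00° − 161.57° = -161.57°

-161.6°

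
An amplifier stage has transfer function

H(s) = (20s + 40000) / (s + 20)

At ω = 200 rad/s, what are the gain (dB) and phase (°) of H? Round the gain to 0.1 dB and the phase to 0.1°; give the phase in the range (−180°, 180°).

Substitute s = j200:
Numerator: 20(j200) + 40000 = 40000 + j4000
Denominator: (j200) + 20 = 20 + j200
|N| = √(40000² + 4000²) ≈ 40200, ∠N ≈ 5.71°
|D| = √(20² + 200²) ≈ 201, ∠D ≈ 84.29°
|H| = 40200 / 201 ≈ 200
Gain = 20 log₁₀(200) ≈ 46.02 dB
∠H = 5.71° − 84.29° = -78.58°

46.0 dB, -78.6°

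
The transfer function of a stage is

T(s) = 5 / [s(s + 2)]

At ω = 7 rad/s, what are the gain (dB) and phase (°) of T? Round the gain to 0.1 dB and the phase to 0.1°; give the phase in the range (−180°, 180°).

At s = jω = j7:
pole (s+2): 2 + j7 → |·| = √(2²+7²) = √53 ≈ 7.2801, ∠ = arctan(7/2) ≈ 74.05°
pole at origin: |s| = 7, ∠ = 90.00° (in denominator)
|T| = 5 / 50.961 ≈ 0.098114
Gain = 20 log₁₀(0.098114) ≈ -20.17 dB
∠T = 0.00° − 164.05° = -164.05°

-20.2 dB, -164.1°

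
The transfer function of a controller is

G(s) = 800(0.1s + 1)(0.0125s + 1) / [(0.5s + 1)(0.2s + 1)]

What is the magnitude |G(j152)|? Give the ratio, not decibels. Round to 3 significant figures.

11.3

At ω = 152 rad/s:
zero (1 + j152·0.1) = 1 + j15.2 → |·| ≈ 15.233, ∠ ≈ 86.24°
zero (1 + j152·0.0125) = 1 + j1.9 → |·| ≈ 2.1471, ∠ ≈ 62.24°
pole (1 + j152·0.5) = 1 + j76 → |·| ≈ 76.007, ∠ ≈ 89.25°
pole (1 + j152·0.2) = 1 + j30.4 → |·| ≈ 30.416, ∠ ≈ 88.12°
|G| = 800 · 15.233 · 2.1471 / (76.007 · 30.416) ≈ 11.318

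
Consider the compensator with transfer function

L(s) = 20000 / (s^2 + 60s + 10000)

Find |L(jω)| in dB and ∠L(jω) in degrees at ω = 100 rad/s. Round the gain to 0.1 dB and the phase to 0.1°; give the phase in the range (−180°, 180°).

At s = jω = j100:
quadratic: (j100)² + 60·j100 + 10000 = 0 + j6000 → |·| ≈ 6000, ∠ ≈ 90.00°
|L| = 20000 / 6000 ≈ 3.3333
Gain = 20 log₁₀(3.3333) ≈ 10.46 dB
∠L = 0.00° − 90.00° = -90.00°

10.5 dB, -90.0°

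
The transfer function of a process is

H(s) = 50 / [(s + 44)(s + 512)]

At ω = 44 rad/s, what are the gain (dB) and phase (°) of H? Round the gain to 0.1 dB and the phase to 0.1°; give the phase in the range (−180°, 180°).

-56.1 dB, -49.9°

At s = jω = j44:
pole (s+44): 44 + j44 → |·| = √(44²+44²) = √3872 ≈ 62.225, ∠ = arctan(44/44) ≈ 45.00°
pole (s+512): 512 + j44 → |·| = √(512²+44²) = √264080 ≈ 513.89, ∠ = arctan(44/512) ≈ 4.91°
|H| = 50 / 31977 ≈ 0.0015636
Gain = 20 log₁₀(0.0015636) ≈ -56.12 dB
∠H = 0.00° − 49.91° = -49.91°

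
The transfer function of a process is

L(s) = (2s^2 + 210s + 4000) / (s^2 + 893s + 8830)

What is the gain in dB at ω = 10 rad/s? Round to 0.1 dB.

Substitute s = j10:
Numerator: 2(j10)^2 + 210(j10) + 4000 = 3800 + j2100
Denominator: (j10)^2 + 893(j10) + 8830 = 8730 + j8930
|N| = √(3800² + 2100²) ≈ 4341.7, ∠N ≈ 28.93°
|D| = √(8730² + 8930²) ≈ 12488, ∠D ≈ 45.65°
|L| = 4341.7 / 12488 ≈ 0.34767
Gain = 20 log₁₀(0.34767) ≈ -9.18 dB

-9.2 dB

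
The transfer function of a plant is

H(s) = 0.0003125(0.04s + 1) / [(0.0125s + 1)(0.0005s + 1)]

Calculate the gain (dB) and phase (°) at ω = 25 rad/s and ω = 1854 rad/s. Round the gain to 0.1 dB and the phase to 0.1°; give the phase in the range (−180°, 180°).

At ω = 25 rad/s:
zero (1 + j25·0.04) = 1 + j1 → |·| ≈ 1.4142, ∠ ≈ 45.00°
pole (1 + j25·0.0125) = 1 + j0.3125 → |·| ≈ 1.0477, ∠ ≈ 17.35°
pole (1 + j25·0.0005) = 1 + j0.0125 → |·| ≈ 1.0001, ∠ ≈ 0.72°
|H| = 0.0003125 · 1.4142 / (1.0477 · 1.0001) ≈ 0.00042177
Gain = 20 log₁₀(0.00042177) ≈ -67.50 dB
∠H = (45.00°) − (17.35° + 0.72°) = 26.93°

At ω = 1854 rad/s:
zero (1 + j1854·0.04) = 1 + j74.16 → |·| ≈ 74.167, ∠ ≈ 89.23°
pole (1 + j1854·0.0125) = 1 + j23.175 → |·| ≈ 23.197, ∠ ≈ 87.53°
pole (1 + j1854·0.0005) = 1 + j0.927 → |·| ≈ 1.3636, ∠ ≈ 42.83°
|H| = 0.0003125 · 74.167 / (23.197 · 1.3636) ≈ 0.00073273
Gain = 20 log₁₀(0.00073273) ≈ -62.70 dB
∠H = (89.23°) − (87.53° + 42.83°) = -41.13°

ω = 25: -67.5 dB, 26.9°; ω = 1854: -62.7 dB, -41.1°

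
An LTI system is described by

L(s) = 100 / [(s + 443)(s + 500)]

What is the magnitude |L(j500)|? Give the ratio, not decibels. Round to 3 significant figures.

At s = jω = j500:
pole (s+443): 443 + j500 → |·| = √(443²+500²) = √446249 ≈ 668.02, ∠ = arctan(500/443) ≈ 48.46°
pole (s+500): 500 + j500 → |·| = √(500²+500²) = √500000 ≈ 707.11, ∠ = arctan(500/500) ≈ 45.00°
|L| = 100 / 4.7236e+05 ≈ 0.0002117

0.000212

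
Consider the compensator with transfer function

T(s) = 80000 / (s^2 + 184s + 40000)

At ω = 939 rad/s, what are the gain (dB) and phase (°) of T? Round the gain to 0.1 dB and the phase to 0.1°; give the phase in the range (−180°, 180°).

At s = jω = j939:
quadratic: (j939)² + 184·j939 + 40000 = -841721 + j172776 → |·| ≈ 8.5927e+05, ∠ ≈ 168.40°
|T| = 80000 / 8.5927e+05 ≈ 0.093102
Gain = 20 log₁₀(0.093102) ≈ -20.62 dB
∠T = 0.00° − 168.40° = -168.40°

-20.6 dB, -168.4°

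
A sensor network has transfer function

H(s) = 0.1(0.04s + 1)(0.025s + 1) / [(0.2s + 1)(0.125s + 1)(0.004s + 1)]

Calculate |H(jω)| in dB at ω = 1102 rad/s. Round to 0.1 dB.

At ω = 1102 rad/s:
zero (1 + j1102·0.04) = 1 + j44.08 → |·| ≈ 44.091, ∠ ≈ 88.70°
zero (1 + j1102·0.025) = 1 + j27.55 → |·| ≈ 27.568, ∠ ≈ 87.92°
pole (1 + j1102·0.2) = 1 + j220.4 → |·| ≈ 220.4, ∠ ≈ 89.74°
pole (1 + j1102·0.125) = 1 + j137.75 → |·| ≈ 137.75, ∠ ≈ 89.58°
pole (1 + j1102·0.004) = 1 + j4.408 → |·| ≈ 4.52, ∠ ≈ 77.22°
|H| = 0.1 · 44.091 · 27.568 / (220.4 · 137.75 · 4.52) ≈ 0.00088575
Gain = 20 log₁₀(0.00088575) ≈ -61.05 dB

-61.1 dB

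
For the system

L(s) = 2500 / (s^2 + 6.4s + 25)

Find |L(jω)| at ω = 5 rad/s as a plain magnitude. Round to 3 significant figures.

At s = jω = j5:
quadratic: (j5)² + 6.4·j5 + 25 = 0 + j32 → |·| ≈ 32, ∠ ≈ 90.00°
|L| = 2500 / 32 ≈ 78.125

78.1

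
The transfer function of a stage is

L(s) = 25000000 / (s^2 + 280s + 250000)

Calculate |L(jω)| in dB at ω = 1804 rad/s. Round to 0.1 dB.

At s = jω = j1804:
quadratic: (j1804)² + 280·j1804 + 250000 = -3004416 + j505120 → |·| ≈ 3.0466e+06, ∠ ≈ 170.46°
|L| = 25000000 / 3.0466e+06 ≈ 8.2059
Gain = 20 log₁₀(8.2059) ≈ 18.28 dB

18.3 dB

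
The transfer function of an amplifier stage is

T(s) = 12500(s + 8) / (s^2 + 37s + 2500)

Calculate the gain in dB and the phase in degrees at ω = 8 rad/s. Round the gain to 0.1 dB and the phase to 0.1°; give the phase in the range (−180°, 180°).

At s = jω = j8:
zero (s+8): 8 + j8 → |·| = √(8²+8²) = √128 ≈ 11.314, ∠ = arctan(8/8) ≈ 45.00°
quadratic: (j8)² + 37·j8 + 2500 = 2436 + j296 → |·| ≈ 2453.9, ∠ ≈ 6.93°
|T| = 12500 · 11.314 / 2453.9 ≈ 57.633
Gain = 20 log₁₀(57.633) ≈ 35.21 dB
∠T = 45.00° − 6.93° = 38.07°

35.2 dB, 38.1°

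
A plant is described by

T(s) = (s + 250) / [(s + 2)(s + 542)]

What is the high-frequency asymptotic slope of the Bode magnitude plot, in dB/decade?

Each pole contributes −20 dB/decade at high frequency; each zero contributes +20 dB/decade.
Net: 1 zero(s) − 2 pole(s) → -20 dB/decade.

-20 dB/decade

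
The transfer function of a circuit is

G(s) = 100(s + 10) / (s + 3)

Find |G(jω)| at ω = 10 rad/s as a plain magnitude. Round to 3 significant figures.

At s = jω = j10:
zero (s+10): 10 + j10 → |·| = √(10²+10²) = √200 ≈ 14.142, ∠ = arctan(10/10) ≈ 45.00°
pole (s+3): 3 + j10 → |·| = √(3²+10²) = √109 ≈ 10.44, ∠ = arctan(10/3) ≈ 73.30°
|G| = 100 · 14.142 / 10.44 ≈ 135.46

135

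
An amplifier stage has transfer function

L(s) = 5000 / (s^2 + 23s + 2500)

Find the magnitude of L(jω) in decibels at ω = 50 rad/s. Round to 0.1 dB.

At s = jω = j50:
quadratic: (j50)² + 23·j50 + 2500 = 0 + j1150 → |·| ≈ 1150, ∠ ≈ 90.00°
|L| = 5000 / 1150 ≈ 4.3478
Gain = 20 log₁₀(4.3478) ≈ 12.77 dB

12.8 dB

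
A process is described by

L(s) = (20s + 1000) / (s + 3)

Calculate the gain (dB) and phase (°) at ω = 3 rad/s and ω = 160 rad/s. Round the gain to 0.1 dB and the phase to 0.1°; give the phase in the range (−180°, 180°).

ω = 3: 47.5 dB, -41.6°; ω = 160: 26.4 dB, -16.3°

Substitute s = j3:
Numerator: 20(j3) + 1000 = 1000 + j60
Denominator: (j3) + 3 = 3 + j3
|N| = √(1000² + 60²) ≈ 1001.8, ∠N ≈ 3.43°
|D| = √(3² + 3²) ≈ 4.2426, ∠D ≈ 45.00°
|L| = 1001.8 / 4.2426 ≈ 236.13
Gain = 20 log₁₀(236.13) ≈ 47.46 dB
∠L = 3.43° − 45.00° = -41.57°

Substitute s = j160:
Numerator: 20(j160) + 1000 = 1000 + j3200
Denominator: (j160) + 3 = 3 + j160
|N| = √(1000² + 3200²) ≈ 3352.6, ∠N ≈ 72.65°
|D| = √(3² + 160²) ≈ 160.03, ∠D ≈ 88.93°
|L| = 3352.6 / 160.03 ≈ 20.95
Gain = 20 log₁₀(20.95) ≈ 26.42 dB
∠L = 72.65° − 88.93° = -16.28°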